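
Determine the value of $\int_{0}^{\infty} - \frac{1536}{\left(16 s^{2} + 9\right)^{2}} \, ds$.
$- \frac{32 \pi}{9}$

Recall the elementary integral
$$J(a) = \int_{0}^{\infty} - \frac{6}{a^{2} + s^{2}} \, ds = - \frac{3 \pi}{a}.$$

Differentiating under the integral sign with respect to $a$,
$$\frac{dJ}{da} = \int_{0}^{\infty} \frac{12 a}{\left(a^{2} + s^{2}\right)^{2}} \, ds = \frac{3 \pi}{a^{2}},$$
so $\int_{0}^{\infty} - \frac{6}{\left(a^{2} + s^{2}\right)^{2}} \, ds = - \frac{3 \pi}{2 a^{3}}$.

Setting $a = \frac{3}{4}$:
$$I = - \frac{32 \pi}{9}.$$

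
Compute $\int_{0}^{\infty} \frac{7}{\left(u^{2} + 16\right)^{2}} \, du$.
$\frac{7 \pi}{256}$

Start from the standard arctangent integral
$$J(a) = \int_{0}^{\infty} \frac{7}{a^{2} + u^{2}} \, du = \frac{7 \pi}{2 a}.$$

Differentiating under the integral sign with respect to $a$,
$$\frac{dJ}{da} = \int_{0}^{\infty} - \frac{14 a}{\left(a^{2} + u^{2}\right)^{2}} \, du = - \frac{7 \pi}{2 a^{2}},$$
so $\int_{0}^{\infty} \frac{7}{\left(a^{2} + u^{2}\right)^{2}} \, du = \frac{7 \pi}{4 a^{3}}$.

Setting $a = 4$:
$$I = \frac{7 \pi}{256}.$$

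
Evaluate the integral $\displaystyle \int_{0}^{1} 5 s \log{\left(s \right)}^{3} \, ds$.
$- \frac{15}{8}$

Begin with the known integral
$$J(a) = \int_{0}^{1} 5 s^{a} \, ds = \frac{5}{a + 1}.$$

Differentiating under the integral sign brings down a factor of $\ln s$:
$$\frac{dJ}{da} = \int_{0}^{1} 5 s^{a} \log{\left(s \right)} \, ds = - \frac{5}{\left(a + 1\right)^{2}}.$$

Repeating $3$ times in total — each differentiation brings down another $\ln s$ — gives
$$\frac{d^{3}J}{da^{3}} = \int_{0}^{1} 5 s^{a} \log{\left(s \right)}^{3} \, ds = - \frac{30}{\left(a + 1\right)^{4}},$$
and the integrand here is exactly the target integrand, so $I = - \frac{30}{\left(a + 1\right)^{4}}$.

Setting $a = 1$:
$$I = - \frac{15}{8}.$$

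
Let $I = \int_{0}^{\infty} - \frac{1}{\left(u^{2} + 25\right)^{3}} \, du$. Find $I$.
$- \frac{3 \pi}{50000}$

Start from the standard arctangent integral
$$J(a) = \int_{0}^{\infty} - \frac{1}{a^{2} + u^{2}} \, du = - \frac{\pi}{2 a}.$$

Differentiating under the integral sign with respect to $a$,
$$\frac{dJ}{da} = \int_{0}^{\infty} \frac{2 a}{\left(a^{2} + u^{2}\right)^{2}} \, du = \frac{\pi}{2 a^{2}},$$
so $\int_{0}^{\infty} - \frac{1}{\left(a^{2} + u^{2}\right)^{2}} \, du = - \frac{\pi}{4 a^{3}}$.

Repeating — each differentiation of $1/(u^2+a^2)^j$ produces $-2ja/(u^2+a^2)^{j+1}$ — and dividing through by $-2ja$ at each step yields, after $2$ differentiations in total,
$$\int_{0}^{\infty} - \frac{1}{\left(a^{2} + u^{2}\right)^{3}} \, du = - \frac{3 \pi}{16 a^{5}}.$$

Setting $a = 5$:
$$I = - \frac{3 \pi}{50000}.$$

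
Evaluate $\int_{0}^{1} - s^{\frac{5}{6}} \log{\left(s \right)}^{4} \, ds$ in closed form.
$- \frac{186624}{161051}$

Begin with the known integral
$$J(a) = \int_{0}^{1} - s^{a} \, ds = - \frac{1}{a + 1}.$$

Differentiating under the integral sign brings down a factor of $\ln s$:
$$\frac{dJ}{da} = \int_{0}^{1} - s^{a} \log{\left(s \right)} \, ds = \frac{1}{\left(a + 1\right)^{2}}.$$

Repeating $4$ times in total — each differentiation brings down another $\ln s$ — gives
$$\frac{d^{4}J}{da^{4}} = \int_{0}^{1} - s^{a} \log{\left(s \right)}^{4} \, ds = - \frac{24}{\left(a + 1\right)^{5}},$$
and the integrand here is exactly the target integrand, so $I = - \frac{24}{\left(a + 1\right)^{5}}$.

Setting $a = \frac{5}{6}$:
$$I = - \frac{186624}{161051}.$$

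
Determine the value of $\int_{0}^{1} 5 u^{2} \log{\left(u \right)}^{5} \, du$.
$- \frac{200}{243}$

Start from the elementary integral
$$J(a) = \int_{0}^{1} 5 u^{a} \, du = \frac{5}{a + 1}.$$

Differentiating under the integral sign brings down a factor of $\ln u$:
$$\frac{dJ}{da} = \int_{0}^{1} 5 u^{a} \log{\left(u \right)} \, du = - \frac{5}{\left(a + 1\right)^{2}}.$$

Repeating $5$ times in total — each differentiation brings down another $\ln u$ — gives
$$\frac{d^{5}J}{da^{5}} = \int_{0}^{1} 5 u^{a} \log{\left(u \right)}^{5} \, du = - \frac{600}{\left(a + 1\right)^{6}},$$
and the integrand here is exactly the target integrand, so $I = - \frac{600}{\left(a + 1\right)^{6}}$.

Setting $a = 2$:
$$I = - \frac{200}{243}.$$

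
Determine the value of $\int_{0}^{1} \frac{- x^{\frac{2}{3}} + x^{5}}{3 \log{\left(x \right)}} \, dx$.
$- \frac{\log{\left(5 \right)}}{3} + \frac{\log{\left(3 \right)}}{3} + \frac{\log{\left(6 \right)}}{3}$

Introduce a parameter $a$ in the exponent: let $I(a) = \int_{0}^{1} \frac{- x^{\frac{2}{3}} + x^{a}}{3 \log{\left(x \right)}} \, dx$.

Since $\dfrac{\partial}{\partial a}\,x^{a} = x^{a} \ln x$, the $\ln x$ in the denominator cancels and
$$\frac{dI}{da} = \int_{0}^{1} \frac{1}{3} x^{a} \, dx = \frac{1}{3} \left[\frac{x^{a+1}}{a+1}\right]_0^1 = \frac{1}{3 \left(a + 1\right)}.$$

Integrating with respect to $a$ gives $I(a) = \frac{\log{\left(a + 1 \right)}}{3} - \frac{\log{\left(5 \right)}}{3} + \frac{\log{\left(3 \right)}}{3} + C$.

At $a = \frac{2}{3}$ the integrand is identically $0$, so $I(\frac{2}{3}) = 0$. The closed form gives $0$, hence $C = 0$.

Setting $a = 5$:
$$I = - \frac{\log{\left(5 \right)}}{3} + \frac{\log{\left(3 \right)}}{3} + \frac{\log{\left(6 \right)}}{3}.$$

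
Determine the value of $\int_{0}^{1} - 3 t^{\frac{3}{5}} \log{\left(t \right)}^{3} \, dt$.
$\frac{5625}{2048}$

Start from the elementary integral
$$J(a) = \int_{0}^{1} - 3 t^{a} \, dt = - \frac{3}{a + 1}.$$

Differentiating under the integral sign brings down a factor of $\ln t$:
$$\frac{dJ}{da} = \int_{0}^{1} - 3 t^{a} \log{\left(t \right)} \, dt = \frac{3}{\left(a + 1\right)^{2}}.$$

Repeating $3$ times in total — each differentiation brings down another $\ln t$ — gives
$$\frac{d^{3}J}{da^{3}} = \int_{0}^{1} - 3 t^{a} \log{\left(t \right)}^{3} \, dt = \frac{18}{\left(a + 1\right)^{4}},$$
and the integrand here is exactly the target integrand, so $I = \frac{18}{\left(a + 1\right)^{4}}$.

Setting $a = \frac{3}{5}$:
$$I = \frac{5625}{2048}.$$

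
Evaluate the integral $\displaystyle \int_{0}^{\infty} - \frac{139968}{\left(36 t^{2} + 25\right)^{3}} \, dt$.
$- \frac{4374 \pi}{3125}$

Recall the elementary integral
$$J(a) = \int_{0}^{\infty} - \frac{3}{a^{2} + t^{2}} \, dt = - \frac{3 \pi}{2 a}.$$

Differentiating under the integral sign with respect to $a$,
$$\frac{dJ}{da} = \int_{0}^{\infty} \frac{6 a}{\left(a^{2} + t^{2}\right)^{2}} \, dt = \frac{3 \pi}{2 a^{2}},$$
so $\int_{0}^{\infty} - \frac{3}{\left(a^{2} + t^{2}\right)^{2}} \, dt = - \frac{3 \pi}{4 a^{3}}$.

Repeating — each differentiation of $1/(t^2+a^2)^j$ produces $-2ja/(t^2+a^2)^{j+1}$ — and dividing through by $-2ja$ at each step yields, after $2$ differentiations in total,
$$\int_{0}^{\infty} - \frac{3}{\left(a^{2} + t^{2}\right)^{3}} \, dt = - \frac{9 \pi}{16 a^{5}}.$$

Setting $a = \frac{5}{6}$:
$$I = - \frac{4374 \pi}{3125}.$$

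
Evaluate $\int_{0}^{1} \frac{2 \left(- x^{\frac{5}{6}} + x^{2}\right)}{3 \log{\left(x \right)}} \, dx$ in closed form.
$\log{\left(\frac{3 \sqrt[3]{132}}{11} \right)}$

Replace the exponent $2$ by a parameter $a$: let $I(a) = \int_{0}^{1} \frac{2 \left(- x^{\frac{5}{6}} + x^{a}\right)}{3 \log{\left(x \right)}} \, dx$.

Since $\dfrac{\partial}{\partial a}\,x^{a} = x^{a} \ln x$, the $\ln x$ in the denominator cancels and
$$\frac{dI}{da} = \int_{0}^{1} \frac{2}{3} x^{a} \, dx = \frac{2}{3} \left[\frac{x^{a+1}}{a+1}\right]_0^1 = \frac{2}{3 \left(a + 1\right)}.$$

Integrating with respect to $a$ gives $I(a) = \log{\left(\frac{\sqrt[3]{11} \cdot 6^{\frac{2}{3}} \left(a + 1\right)^{\frac{2}{3}}}{11} \right)} + C$.

At $a = \frac{5}{6}$ the integrand is identically $0$, so $I(\frac{5}{6}) = 0$. The closed form gives $0$, hence $C = 0$.

Setting $a = 2$:
$$I = \log{\left(\frac{3 \sqrt[3]{132}}{11} \right)}.$$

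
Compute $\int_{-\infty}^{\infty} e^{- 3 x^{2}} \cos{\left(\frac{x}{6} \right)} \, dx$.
$\frac{\sqrt{3} \sqrt{\pi}}{3 e^{\frac{1}{432}}}$

Treat the cosine frequency as a parameter and define $I(b) = \int_{-\infty}^{\infty} e^{- 3 x^{2}} \cos{\left(b x \right)} \, dx$.

Differentiating under the integral sign,
$$I'(b) = \int_{-\infty}^{\infty} - x e^{- 3 x^{2}} \sin{\left(b x \right)} \, dx.$$

Integrate $\int_{-\infty}^{\infty} x \sin(b x)\, e^{- 3 x^{2}}\, dx$ by parts with $u = \sin(b x)$ and $dv = x\, e^{- 3 x^{2}}\, dx$, giving $v = - \frac{e^{- 3 x^{2}}}{6}$. The boundary term vanishes and
$$\int_{-\infty}^{\infty} x \sin(b x)\, e^{- 3 x^{2}}\, dx = \frac{b}{6} \int_{-\infty}^{\infty} \cos(b x)\, e^{- 3 x^{2}}\, dx,$$
so $I'(b) = - \frac{b}{6}\, I(b)$.

This is a separable first-order ODE; solving with the initial condition $I(0) = \int_{-\infty}^{\infty} e^{- 3 x^{2}}\,dx = \frac{\sqrt{3} \sqrt{\pi}}{3}$ gives
$$I(b) = \frac{\sqrt{3} \sqrt{\pi} e^{- \frac{b^{2}}{12}}}{3}.$$

Setting $b = \frac{1}{6}$:
$$I = \frac{\sqrt{3} \sqrt{\pi}}{3 e^{\frac{1}{432}}}.$$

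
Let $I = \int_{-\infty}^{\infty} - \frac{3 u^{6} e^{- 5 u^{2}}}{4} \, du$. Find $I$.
$- \frac{9 \sqrt{5} \sqrt{\pi}}{4000}$

Start from the elementary integral
$$J(a) = \int_{-\infty}^{\infty} - \frac{3 e^{- a u^{2}}}{4} \, du = - \frac{3 \sqrt{\pi}}{4 \sqrt{a}}.$$

Differentiating under the integral sign brings down a factor of $(-u^2)$:
$$\frac{dJ}{da} = \int_{-\infty}^{\infty} \frac{3 u^{2} e^{- a u^{2}}}{4} \, du = \frac{3 \sqrt{\pi}}{8 a^{\frac{3}{2}}}.$$

Repeating $3$ times in total — each differentiation brings down another $(-u^2)$ — gives
$$\frac{d^{3}J}{da^{3}} = \int_{-\infty}^{\infty} \frac{3 u^{6} e^{- a u^{2}}}{4} \, du = \frac{45 \sqrt{\pi}}{32 a^{\frac{7}{2}}},$$
and the integrand here is $(-1)^{3}$ times the target integrand, so $I = (-1)^{3}\,\frac{d^{3}J}{da^{3}} = - \frac{45 \sqrt{\pi}}{32 a^{\frac{7}{2}}}$.

Setting $a = 5$:
$$I = - \frac{9 \sqrt{5} \sqrt{\pi}}{4000}.$$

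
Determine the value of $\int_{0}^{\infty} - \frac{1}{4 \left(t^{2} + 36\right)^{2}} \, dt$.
$- \frac{\pi}{3456}$

Start from the standard arctangent integral
$$J(a) = \int_{0}^{\infty} - \frac{1}{4 \left(a^{2} + t^{2}\right)} \, dt = - \frac{\pi}{8 a}.$$

Differentiating under the integral sign with respect to $a$,
$$\frac{dJ}{da} = \int_{0}^{\infty} \frac{a}{2 \left(a^{2} + t^{2}\right)^{2}} \, dt = \frac{\pi}{8 a^{2}},$$
so $\int_{0}^{\infty} - \frac{1}{4 \left(a^{2} + t^{2}\right)^{2}} \, dt = - \frac{\pi}{16 a^{3}}$.

Setting $a = 6$:
$$I = - \frac{\pi}{3456}.$$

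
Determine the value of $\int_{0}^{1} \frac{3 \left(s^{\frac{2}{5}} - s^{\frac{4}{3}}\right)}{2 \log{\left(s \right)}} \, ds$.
$- \log{\left(\frac{5 \sqrt{15}}{9} \right)}$

Consider the one-parameter family: let $I(a) = \int_{0}^{1} \frac{3 \left(s^{\frac{2}{5}} - s^{a}\right)}{2 \log{\left(s \right)}} \, ds$.

Since $\dfrac{\partial}{\partial a}\,s^{a} = s^{a} \ln s$, the $\ln s$ in the denominator cancels and
$$\frac{dI}{da} = \int_{0}^{1} - \frac{3}{2} s^{a} \, ds = - \frac{3}{2} \left[\frac{s^{a+1}}{a+1}\right]_0^1 = - \frac{3}{2 a + 2}.$$

Integrating with respect to $a$ gives $I(a) = - \log{\left(\frac{5 \sqrt{35} \left(a + 1\right)^{\frac{3}{2}}}{49} \right)} + C$.

At $a = \frac{2}{5}$ the integrand is identically $0$, so $I(\frac{2}{5}) = 0$. The closed form gives $0$, hence $C = 0$.

Setting $a = \frac{4}{3}$:
$$I = - \log{\left(\frac{5 \sqrt{15}}{9} \right)}.$$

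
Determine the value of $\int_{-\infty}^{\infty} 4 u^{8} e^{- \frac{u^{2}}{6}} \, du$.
$34020 \sqrt{6} \sqrt{\pi}$

Begin with the known integral
$$J(a) = \int_{-\infty}^{\infty} 4 e^{- a u^{2}} \, du = \frac{4 \sqrt{\pi}}{\sqrt{a}}.$$

Differentiating under the integral sign brings down a factor of $(-u^2)$:
$$\frac{dJ}{da} = \int_{-\infty}^{\infty} - 4 u^{2} e^{- a u^{2}} \, du = - \frac{2 \sqrt{\pi}}{a^{\frac{3}{2}}}.$$

Repeating $4$ times in total — each differentiation brings down another $(-u^2)$ — gives
$$\frac{d^{4}J}{da^{4}} = \int_{-\infty}^{\infty} 4 u^{8} e^{- a u^{2}} \, du = \frac{105 \sqrt{\pi}}{4 a^{\frac{9}{2}}},$$
and the integrand here is exactly the target integrand, so $I = \frac{105 \sqrt{\pi}}{4 a^{\frac{9}{2}}}$.

Setting $a = \frac{1}{6}$:
$$I = 34020 \sqrt{6} \sqrt{\pi}.$$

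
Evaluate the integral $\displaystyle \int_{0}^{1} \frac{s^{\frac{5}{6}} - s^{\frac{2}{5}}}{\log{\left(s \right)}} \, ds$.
$- \log{\left(42 \right)} + \log{\left(55 \right)}$

Consider the one-parameter family: let $I(a) = \int_{0}^{1} \frac{s^{\frac{5}{6}} - s^{a}}{\log{\left(s \right)}} \, ds$.

Since $\dfrac{\partial}{\partial a}\,s^{a} = s^{a} \ln s$, the $\ln s$ in the denominator cancels and
$$\frac{dI}{da} = \int_{0}^{1} -1 s^{a} \, ds = -1 \left[\frac{s^{a+1}}{a+1}\right]_0^1 = - \frac{1}{a + 1}.$$

Integrating with respect to $a$ gives $I(a) = - \log{\left(\frac{6 a}{11} + \frac{6}{11} \right)} + C$.

At $a = \frac{5}{6}$ the integrand is identically $0$, so $I(\frac{5}{6}) = 0$. The closed form gives $0$, hence $C = 0$.

Setting $a = \frac{2}{5}$:
$$I = - \log{\left(42 \right)} + \log{\left(55 \right)}.$$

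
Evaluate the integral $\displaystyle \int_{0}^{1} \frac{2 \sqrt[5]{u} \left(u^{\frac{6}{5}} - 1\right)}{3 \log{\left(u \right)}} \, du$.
$\log{\left(2^{\frac{2}{3}} \right)}$

Introduce a parameter $a$ in the exponent: let $I(a) = \int_{0}^{1} \frac{2 \left(u^{\frac{7}{5}} - u^{a}\right)}{3 \log{\left(u \right)}} \, du$.

Since $\dfrac{\partial}{\partial a}\,u^{a} = u^{a} \ln u$, the $\ln u$ in the denominator cancels and
$$\frac{dI}{da} = \int_{0}^{1} - \frac{2}{3} u^{a} \, du = - \frac{2}{3} \left[\frac{u^{a+1}}{a+1}\right]_0^1 = - \frac{2}{3 a + 3}.$$

Integrating with respect to $a$ gives $I(a) = - \frac{2 \log{\left(a + 1 \right)}}{3} - \frac{2 \log{\left(5 \right)}}{3} + \frac{2 \log{\left(12 \right)}}{3} + C$.

At $a = \frac{7}{5}$ the integrand is identically $0$, so $I(\frac{7}{5}) = 0$. The closed form gives $0$, hence $C = 0$.

Setting $a = \frac{1}{5}$:
$$I = \log{\left(2^{\frac{2}{3}} \right)}.$$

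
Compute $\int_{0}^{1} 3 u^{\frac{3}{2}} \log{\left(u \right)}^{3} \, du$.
$- \frac{288}{625}$

Consider the simpler parametrised integral
$$J(a) = \int_{0}^{1} 3 u^{a} \, du = \frac{3}{a + 1}.$$

Differentiating under the integral sign brings down a factor of $\ln u$:
$$\frac{dJ}{da} = \int_{0}^{1} 3 u^{a} \log{\left(u \right)} \, du = - \frac{3}{\left(a + 1\right)^{2}}.$$

Repeating $3$ times in total — each differentiation brings down another $\ln u$ — gives
$$\frac{d^{3}J}{da^{3}} = \int_{0}^{1} 3 u^{a} \log{\left(u \right)}^{3} \, du = - \frac{18}{\left(a + 1\right)^{4}},$$
and the integrand here is exactly the target integrand, so $I = - \frac{18}{\left(a + 1\right)^{4}}$.

Setting $a = \frac{3}{2}$:
$$I = - \frac{288}{625}.$$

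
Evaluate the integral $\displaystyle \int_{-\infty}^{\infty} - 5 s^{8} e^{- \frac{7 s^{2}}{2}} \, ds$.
$- \frac{75 \sqrt{14} \sqrt{\pi}}{2401}$

Start from the elementary integral
$$J(a) = \int_{-\infty}^{\infty} - 5 e^{- a s^{2}} \, ds = - \frac{5 \sqrt{\pi}}{\sqrt{a}}.$$

Differentiating under the integral sign brings down a factor of $(-s^2)$:
$$\frac{dJ}{da} = \int_{-\infty}^{\infty} 5 s^{2} e^{- a s^{2}} \, ds = \frac{5 \sqrt{\pi}}{2 a^{\frac{3}{2}}}.$$

Repeating $4$ times in total — each differentiation brings down another $(-s^2)$ — gives
$$\frac{d^{4}J}{da^{4}} = \int_{-\infty}^{\infty} - 5 s^{8} e^{- a s^{2}} \, ds = - \frac{525 \sqrt{\pi}}{16 a^{\frac{9}{2}}},$$
and the integrand here is exactly the target integrand, so $I = - \frac{525 \sqrt{\pi}}{16 a^{\frac{9}{2}}}$.

Setting $a = \frac{7}{2}$:
$$I = - \frac{75 \sqrt{14} \sqrt{\pi}}{2401}.$$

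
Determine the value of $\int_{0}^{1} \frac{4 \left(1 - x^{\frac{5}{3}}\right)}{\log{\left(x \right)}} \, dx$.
$- \log{\left(\frac{4096}{81} \right)}$

Replace the exponent $\frac{5}{3}$ by a parameter $a$: let $I(a) = \int_{0}^{1} \frac{4 \left(1 - x^{a}\right)}{\log{\left(x \right)}} \, dx$.

Since $\dfrac{\partial}{\partial a}\,x^{a} = x^{a} \ln x$, the $\ln x$ in the denominator cancels and
$$\frac{dI}{da} = \int_{0}^{1} -4 x^{a} \, dx = -4 \left[\frac{x^{a+1}}{a+1}\right]_0^1 = - \frac{4}{a + 1}.$$

Integrating with respect to $a$ gives $I(a) = - 4 \log{\left(a + 1 \right)} + C$.

At $a = 0$ the integrand is identically $0$, so $I(0) = 0$. The closed form gives $0$, hence $C = 0$.

Setting $a = \frac{5}{3}$:
$$I = - \log{\left(\frac{4096}{81} \right)}.$$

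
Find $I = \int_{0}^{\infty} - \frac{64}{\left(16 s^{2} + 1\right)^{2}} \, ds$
$- 4 \pi$

Start from the standard arctangent integral
$$J(a) = \int_{0}^{\infty} - \frac{1}{4 \left(a^{2} + s^{2}\right)} \, ds = - \frac{\pi}{8 a}.$$

Differentiating under the integral sign with respect to $a$,
$$\frac{dJ}{da} = \int_{0}^{\infty} \frac{a}{2 \left(a^{2} + s^{2}\right)^{2}} \, ds = \frac{\pi}{8 a^{2}},$$
so $\int_{0}^{\infty} - \frac{1}{4 \left(a^{2} + s^{2}\right)^{2}} \, ds = - \frac{\pi}{16 a^{3}}$.

Setting $a = \frac{1}{4}$:
$$I = - 4 \pi.$$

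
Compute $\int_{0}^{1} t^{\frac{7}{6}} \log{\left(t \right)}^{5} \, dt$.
$- \frac{5598720}{4826809}$

Start from the elementary integral
$$J(a) = \int_{0}^{1} t^{a} \, dt = \frac{1}{a + 1}.$$

Differentiating under the integral sign brings down a factor of $\ln t$:
$$\frac{dJ}{da} = \int_{0}^{1} t^{a} \log{\left(t \right)} \, dt = - \frac{1}{\left(a + 1\right)^{2}}.$$

Repeating $5$ times in total — each differentiation brings down another $\ln t$ — gives
$$\frac{d^{5}J}{da^{5}} = \int_{0}^{1} t^{a} \log{\left(t \right)}^{5} \, dt = - \frac{120}{\left(a + 1\right)^{6}},$$
and the integrand here is exactly the target integrand, so $I = - \frac{120}{\left(a + 1\right)^{6}}$.

Setting $a = \frac{7}{6}$:
$$I = - \frac{5598720}{4826809}.$$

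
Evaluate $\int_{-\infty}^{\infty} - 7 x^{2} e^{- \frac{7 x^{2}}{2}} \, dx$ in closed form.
$- \frac{\sqrt{14} \sqrt{\pi}}{7}$

Consider the simpler parametrised integral
$$J(a) = \int_{-\infty}^{\infty} - 7 e^{- a x^{2}} \, dx = - \frac{7 \sqrt{\pi}}{\sqrt{a}}.$$

Differentiating under the integral sign brings down a factor of $(-x^2)$:
$$\frac{dJ}{da} = \int_{-\infty}^{\infty} 7 x^{2} e^{- a x^{2}} \, dx = \frac{7 \sqrt{\pi}}{2 a^{\frac{3}{2}}}.$$

The integral on the left is $-I$, so $I = - \frac{7 \sqrt{\pi}}{2 a^{\frac{3}{2}}}$.

Setting $a = \frac{7}{2}$:
$$I = - \frac{\sqrt{14} \sqrt{\pi}}{7}.$$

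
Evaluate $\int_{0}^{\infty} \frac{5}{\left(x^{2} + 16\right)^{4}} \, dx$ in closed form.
$\frac{25 \pi}{524288}$

Start from the standard arctangent integral
$$J(a) = \int_{0}^{\infty} \frac{5}{a^{2} + x^{2}} \, dx = \frac{5 \pi}{2 a}.$$

Differentiating under the integral sign with respect to $a$,
$$\frac{dJ}{da} = \int_{0}^{\infty} - \frac{10 a}{\left(a^{2} + x^{2}\right)^{2}} \, dx = - \frac{5 \pi}{2 a^{2}},$$
so $\int_{0}^{\infty} \frac{5}{\left(a^{2} + x^{2}\right)^{2}} \, dx = \frac{5 \pi}{4 a^{3}}$.

Repeating — each differentiation of $1/(x^2+a^2)^j$ produces $-2ja/(x^2+a^2)^{j+1}$ — and dividing through by $-2ja$ at each step yields, after $3$ differentiations in total,
$$\int_{0}^{\infty} \frac{5}{\left(a^{2} + x^{2}\right)^{4}} \, dx = \frac{25 \pi}{32 a^{7}}.$$

Setting $a = 4$:
$$I = \frac{25 \pi}{524288}.$$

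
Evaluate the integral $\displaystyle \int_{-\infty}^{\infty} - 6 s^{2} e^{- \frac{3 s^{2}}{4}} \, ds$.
$- \frac{8 \sqrt{3} \sqrt{\pi}}{3}$

Begin with the known integral
$$J(a) = \int_{-\infty}^{\infty} - 6 e^{- a s^{2}} \, ds = - \frac{6 \sqrt{\pi}}{\sqrt{a}}.$$

Differentiating under the integral sign brings down a factor of $(-s^2)$:
$$\frac{dJ}{da} = \int_{-\infty}^{\infty} 6 s^{2} e^{- a s^{2}} \, ds = \frac{3 \sqrt{\pi}}{a^{\frac{3}{2}}}.$$

The integral on the left is $-I$, so $I = - \frac{3 \sqrt{\pi}}{a^{\frac{3}{2}}}$.

Setting $a = \frac{3}{4}$:
$$I = - \frac{8 \sqrt{3} \sqrt{\pi}}{3}.$$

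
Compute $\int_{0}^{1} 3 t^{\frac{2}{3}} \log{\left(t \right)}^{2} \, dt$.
$\frac{162}{125}$

Begin with the known integral
$$J(a) = \int_{0}^{1} 3 t^{a} \, dt = \frac{3}{a + 1}.$$

Differentiating under the integral sign brings down a factor of $\ln t$:
$$\frac{dJ}{da} = \int_{0}^{1} 3 t^{a} \log{\left(t \right)} \, dt = - \frac{3}{\left(a + 1\right)^{2}}.$$

Repeating twice in total — each differentiation brings down another $\ln t$ — gives
$$\frac{d^{2}J}{da^{2}} = \int_{0}^{1} 3 t^{a} \log{\left(t \right)}^{2} \, dt = \frac{6}{\left(a + 1\right)^{3}},$$
and the integrand here is exactly the target integrand, so $I = \frac{6}{\left(a + 1\right)^{3}}$.

Setting $a = \frac{2}{3}$:
$$I = \frac{162}{125}.$$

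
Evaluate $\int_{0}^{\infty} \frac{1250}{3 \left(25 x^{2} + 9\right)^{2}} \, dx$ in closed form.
$\frac{125 \pi}{162}$

Start from the standard arctangent integral
$$J(a) = \int_{0}^{\infty} \frac{2}{3 \left(a^{2} + x^{2}\right)} \, dx = \frac{\pi}{3 a}.$$

Differentiating under the integral sign with respect to $a$,
$$\frac{dJ}{da} = \int_{0}^{\infty} - \frac{4 a}{3 \left(a^{2} + x^{2}\right)^{2}} \, dx = - \frac{\pi}{3 a^{2}},$$
so $\int_{0}^{\infty} \frac{2}{3 \left(a^{2} + x^{2}\right)^{2}} \, dx = \frac{\pi}{6 a^{3}}$.

Setting $a = \frac{3}{5}$:
$$I = \frac{125 \pi}{162}.$$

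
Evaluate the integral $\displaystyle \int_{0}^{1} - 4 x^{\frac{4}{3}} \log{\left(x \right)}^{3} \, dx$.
$\frac{1944}{2401}$

Consider the simpler parametrised integral
$$J(a) = \int_{0}^{1} - 4 x^{a} \, dx = - \frac{4}{a + 1}.$$

Differentiating under the integral sign brings down a factor of $\ln x$:
$$\frac{dJ}{da} = \int_{0}^{1} - 4 x^{a} \log{\left(x \right)} \, dx = \frac{4}{\left(a + 1\right)^{2}}.$$

Repeating $3$ times in total — each differentiation brings down another $\ln x$ — gives
$$\frac{d^{3}J}{da^{3}} = \int_{0}^{1} - 4 x^{a} \log{\left(x \right)}^{3} \, dx = \frac{24}{\left(a + 1\right)^{4}},$$
and the integrand here is exactly the target integrand, so $I = \frac{24}{\left(a + 1\right)^{4}}$.

Setting $a = \frac{4}{3}$:
$$I = \frac{1944}{2401}.$$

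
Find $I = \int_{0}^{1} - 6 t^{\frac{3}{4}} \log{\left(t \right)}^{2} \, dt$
$- \frac{768}{343}$

Consider the simpler parametrised integral
$$J(a) = \int_{0}^{1} - 6 t^{a} \, dt = - \frac{6}{a + 1}.$$

Differentiating under the integral sign brings down a factor of $\ln t$:
$$\frac{dJ}{da} = \int_{0}^{1} - 6 t^{a} \log{\left(t \right)} \, dt = \frac{6}{\left(a + 1\right)^{2}}.$$

Repeating twice in total — each differentiation brings down another $\ln t$ — gives
$$\frac{d^{2}J}{da^{2}} = \int_{0}^{1} - 6 t^{a} \log{\left(t \right)}^{2} \, dt = - \frac{12}{\left(a + 1\right)^{3}},$$
and the integrand here is exactly the target integrand, so $I = - \frac{12}{\left(a + 1\right)^{3}}$.

Setting $a = \frac{3}{4}$:
$$I = - \frac{768}{343}.$$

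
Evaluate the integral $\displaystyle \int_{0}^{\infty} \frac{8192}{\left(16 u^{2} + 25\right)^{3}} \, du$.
$\frac{384 \pi}{3125}$

Begin with the known result
$$J(a) = \int_{0}^{\infty} \frac{2}{a^{2} + u^{2}} \, du = \frac{\pi}{a}.$$

Differentiating under the integral sign with respect to $a$,
$$\frac{dJ}{da} = \int_{0}^{\infty} - \frac{4 a}{\left(a^{2} + u^{2}\right)^{2}} \, du = - \frac{\pi}{a^{2}},$$
so $\int_{0}^{\infty} \frac{2}{\left(a^{2} + u^{2}\right)^{2}} \, du = \frac{\pi}{2 a^{3}}$.

Repeating — each differentiation of $1/(u^2+a^2)^j$ produces $-2ja/(u^2+a^2)^{j+1}$ — and dividing through by $-2ja$ at each step yields, after $2$ differentiations in total,
$$\int_{0}^{\infty} \frac{2}{\left(a^{2} + u^{2}\right)^{3}} \, du = \frac{3 \pi}{8 a^{5}}.$$

Setting $a = \frac{5}{4}$:
$$I = \frac{384 \pi}{3125}.$$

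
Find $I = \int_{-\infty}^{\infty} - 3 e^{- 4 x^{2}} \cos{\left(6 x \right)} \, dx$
$- \frac{3 \sqrt{\pi}}{2 e^{\frac{9}{4}}}$

Define $I(b) = \int_{-\infty}^{\infty} - 3 e^{- 4 x^{2}} \cos{\left(b x \right)} \, dx$.

Differentiating under the integral sign,
$$I'(b) = \int_{-\infty}^{\infty} 3 x e^{- 4 x^{2}} \sin{\left(b x \right)} \, dx.$$

Integrate $\int_{-\infty}^{\infty} x \sin(b x)\, e^{- 4 x^{2}}\, dx$ by parts with $u = \sin(b x)$ and $dv = x\, e^{- 4 x^{2}}\, dx$, giving $v = - \frac{e^{- 4 x^{2}}}{8}$. The boundary term vanishes and
$$\int_{-\infty}^{\infty} x \sin(b x)\, e^{- 4 x^{2}}\, dx = \frac{b}{8} \int_{-\infty}^{\infty} \cos(b x)\, e^{- 4 x^{2}}\, dx,$$
so $I'(b) = - \frac{b}{8}\, I(b)$.

This is a separable first-order ODE; solving with the initial condition $I(0) = \int_{-\infty}^{\infty} - 3 e^{- 4 x^{2}}\,dx = - \frac{3 \sqrt{\pi}}{2}$ gives
$$I(b) = - \frac{3 \sqrt{\pi} e^{- \frac{b^{2}}{16}}}{2}.$$

Setting $b = 6$:
$$I = - \frac{3 \sqrt{\pi}}{2 e^{\frac{9}{4}}}.$$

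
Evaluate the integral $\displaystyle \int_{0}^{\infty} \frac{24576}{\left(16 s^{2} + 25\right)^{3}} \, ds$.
$\frac{1152 \pi}{3125}$

Start from the standard arctangent integral
$$J(a) = \int_{0}^{\infty} \frac{6}{a^{2} + s^{2}} \, ds = \frac{3 \pi}{a}.$$

Differentiating under the integral sign with respect to $a$,
$$\frac{dJ}{da} = \int_{0}^{\infty} - \frac{12 a}{\left(a^{2} + s^{2}\right)^{2}} \, ds = - \frac{3 \pi}{a^{2}},$$
so $\int_{0}^{\infty} \frac{6}{\left(a^{2} + s^{2}\right)^{2}} \, ds = \frac{3 \pi}{2 a^{3}}$.

Repeating — each differentiation of $1/(s^2+a^2)^j$ produces $-2ja/(s^2+a^2)^{j+1}$ — and dividing through by $-2ja$ at each step yields, after $2$ differentiations in total,
$$\int_{0}^{\infty} \frac{6}{\left(a^{2} + s^{2}\right)^{3}} \, ds = \frac{9 \pi}{8 a^{5}}.$$

Setting $a = \frac{5}{4}$:
$$I = \frac{1152 \pi}{3125}.$$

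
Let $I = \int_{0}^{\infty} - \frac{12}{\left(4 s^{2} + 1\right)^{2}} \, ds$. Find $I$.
$- \frac{3 \pi}{2}$

Start from the standard arctangent integral
$$J(a) = \int_{0}^{\infty} - \frac{3}{4 \left(a^{2} + s^{2}\right)} \, ds = - \frac{3 \pi}{8 a}.$$

Differentiating under the integral sign with respect to $a$,
$$\frac{dJ}{da} = \int_{0}^{\infty} \frac{3 a}{2 \left(a^{2} + s^{2}\right)^{2}} \, ds = \frac{3 \pi}{8 a^{2}},$$
so $\int_{0}^{\infty} - \frac{3}{4 \left(a^{2} + s^{2}\right)^{2}} \, ds = - \frac{3 \pi}{16 a^{3}}$.

Setting $a = \frac{1}{2}$:
$$I = - \frac{3 \pi}{2}.$$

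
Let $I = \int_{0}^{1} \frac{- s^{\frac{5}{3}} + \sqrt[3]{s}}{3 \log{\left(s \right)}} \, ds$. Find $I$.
$- \frac{\log{\left(2 \right)}}{3}$

Consider the one-parameter family: let $I(a) = \int_{0}^{1} \frac{- s^{\frac{5}{3}} + s^{a}}{3 \log{\left(s \right)}} \, ds$.

Since $\dfrac{\partial}{\partial a}\,s^{a} = s^{a} \ln s$, the $\ln s$ in the denominator cancels and
$$\frac{dI}{da} = \int_{0}^{1} \frac{1}{3} s^{a} \, ds = \frac{1}{3} \left[\frac{s^{a+1}}{a+1}\right]_0^1 = \frac{1}{3 \left(a + 1\right)}.$$

Integrating with respect to $a$ gives $I(a) = \frac{\log{\left(a + 1 \right)}}{3} - \log{\left(2 \right)} + \frac{\log{\left(3 \right)}}{3} + C$.

At $a = \frac{5}{3}$ the integrand is identically $0$, so $I(\frac{5}{3}) = 0$. The closed form gives $0$, hence $C = 0$.

Setting $a = \frac{1}{3}$:
$$I = - \frac{\log{\left(2 \right)}}{3}.$$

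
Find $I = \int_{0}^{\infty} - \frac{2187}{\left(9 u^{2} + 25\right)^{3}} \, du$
$- \frac{2187 \pi}{50000}$

Recall the elementary integral
$$J(a) = \int_{0}^{\infty} - \frac{3}{a^{2} + u^{2}} \, du = - \frac{3 \pi}{2 a}.$$

Differentiating under the integral sign with respect to $a$,
$$\frac{dJ}{da} = \int_{0}^{\infty} \frac{6 a}{\left(a^{2} + u^{2}\right)^{2}} \, du = \frac{3 \pi}{2 a^{2}},$$
so $\int_{0}^{\infty} - \frac{3}{\left(a^{2} + u^{2}\right)^{2}} \, du = - \frac{3 \pi}{4 a^{3}}$.

Repeating — each differentiation of $1/(u^2+a^2)^j$ produces $-2ja/(u^2+a^2)^{j+1}$ — and dividing through by $-2ja$ at each step yields, after $2$ differentiations in total,
$$\int_{0}^{\infty} - \frac{3}{\left(a^{2} + u^{2}\right)^{3}} \, du = - \frac{9 \pi}{16 a^{5}}.$$

Setting $a = \frac{5}{3}$:
$$I = - \frac{2187 \pi}{50000}.$$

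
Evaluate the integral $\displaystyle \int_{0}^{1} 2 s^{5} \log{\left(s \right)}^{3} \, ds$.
$- \frac{1}{108}$

Consider the simpler parametrised integral
$$J(a) = \int_{0}^{1} 2 s^{a} \, ds = \frac{2}{a + 1}.$$

Differentiating under the integral sign brings down a factor of $\ln s$:
$$\frac{dJ}{da} = \int_{0}^{1} 2 s^{a} \log{\left(s \right)} \, ds = - \frac{2}{\left(a + 1\right)^{2}}.$$

Repeating $3$ times in total — each differentiation brings down another $\ln s$ — gives
$$\frac{d^{3}J}{da^{3}} = \int_{0}^{1} 2 s^{a} \log{\left(s \right)}^{3} \, ds = - \frac{12}{\left(a + 1\right)^{4}},$$
and the integrand here is exactly the target integrand, so $I = - \frac{12}{\left(a + 1\right)^{4}}$.

Setting $a = 5$:
$$I = - \frac{1}{108}.$$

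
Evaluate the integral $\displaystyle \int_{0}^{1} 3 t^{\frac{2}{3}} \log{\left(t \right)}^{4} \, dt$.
$\frac{17496}{3125}$

Start from the elementary integral
$$J(a) = \int_{0}^{1} 3 t^{a} \, dt = \frac{3}{a + 1}.$$

Differentiating under the integral sign brings down a factor of $\ln t$:
$$\frac{dJ}{da} = \int_{0}^{1} 3 t^{a} \log{\left(t \right)} \, dt = - \frac{3}{\left(a + 1\right)^{2}}.$$

Repeating $4$ times in total — each differentiation brings down another $\ln t$ — gives
$$\frac{d^{4}J}{da^{4}} = \int_{0}^{1} 3 t^{a} \log{\left(t \right)}^{4} \, dt = \frac{72}{\left(a + 1\right)^{5}},$$
and the integrand here is exactly the target integrand, so $I = \frac{72}{\left(a + 1\right)^{5}}$.

Setting $a = \frac{2}{3}$:
$$I = \frac{17496}{3125}.$$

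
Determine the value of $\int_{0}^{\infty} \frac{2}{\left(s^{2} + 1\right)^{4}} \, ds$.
$\frac{5 \pi}{16}$

Start from the standard arctangent integral
$$J(a) = \int_{0}^{\infty} \frac{2}{a^{2} + s^{2}} \, ds = \frac{\pi}{a}.$$

Differentiating under the integral sign with respect to $a$,
$$\frac{dJ}{da} = \int_{0}^{\infty} - \frac{4 a}{\left(a^{2} + s^{2}\right)^{2}} \, ds = - \frac{\pi}{a^{2}},$$
so $\int_{0}^{\infty} \frac{2}{\left(a^{2} + s^{2}\right)^{2}} \, ds = \frac{\pi}{2 a^{3}}$.

Repeating — each differentiation of $1/(s^2+a^2)^j$ produces $-2ja/(s^2+a^2)^{j+1}$ — and dividing through by $-2ja$ at each step yields, after $3$ differentiations in total,
$$\int_{0}^{\infty} \frac{2}{\left(a^{2} + s^{2}\right)^{4}} \, ds = \frac{5 \pi}{16 a^{7}}.$$

Setting $a = 1$:
$$I = \frac{5 \pi}{16}.$$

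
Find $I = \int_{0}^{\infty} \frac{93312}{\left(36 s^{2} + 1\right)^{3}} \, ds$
$2916 \pi$

Recall the elementary integral
$$J(a) = \int_{0}^{\infty} \frac{2}{a^{2} + s^{2}} \, ds = \frac{\pi}{a}.$$

Differentiating under the integral sign with respect to $a$,
$$\frac{dJ}{da} = \int_{0}^{\infty} - \frac{4 a}{\left(a^{2} + s^{2}\right)^{2}} \, ds = - \frac{\pi}{a^{2}},$$
so $\int_{0}^{\infty} \frac{2}{\left(a^{2} + s^{2}\right)^{2}} \, ds = \frac{\pi}{2 a^{3}}$.

Repeating — each differentiation of $1/(s^2+a^2)^j$ produces $-2ja/(s^2+a^2)^{j+1}$ — and dividing through by $-2ja$ at each step yields, after $2$ differentiations in total,
$$\int_{0}^{\infty} \frac{2}{\left(a^{2} + s^{2}\right)^{3}} \, ds = \frac{3 \pi}{8 a^{5}}.$$

Setting $a = \frac{1}{6}$:
$$I = 2916 \pi.$$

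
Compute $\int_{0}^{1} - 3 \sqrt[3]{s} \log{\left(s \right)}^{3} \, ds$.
$\frac{729}{128}$

Consider the simpler parametrised integral
$$J(a) = \int_{0}^{1} - 3 s^{a} \, ds = - \frac{3}{a + 1}.$$

Differentiating under the integral sign brings down a factor of $\ln s$:
$$\frac{dJ}{da} = \int_{0}^{1} - 3 s^{a} \log{\left(s \right)} \, ds = \frac{3}{\left(a + 1\right)^{2}}.$$

Repeating $3$ times in total — each differentiation brings down another $\ln s$ — gives
$$\frac{d^{3}J}{da^{3}} = \int_{0}^{1} - 3 s^{a} \log{\left(s \right)}^{3} \, ds = \frac{18}{\left(a + 1\right)^{4}},$$
and the integrand here is exactly the target integrand, so $I = \frac{18}{\left(a + 1\right)^{4}}$.

Setting $a = \frac{1}{3}$:
$$I = \frac{729}{128}.$$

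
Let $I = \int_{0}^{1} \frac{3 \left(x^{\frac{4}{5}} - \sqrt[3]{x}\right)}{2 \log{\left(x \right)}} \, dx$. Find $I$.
$\log{\left(\frac{81 \sqrt{15}}{200} \right)}$

Introduce a parameter $a$ in the exponent: let $I(a) = \int_{0}^{1} \frac{3 \left(- \sqrt[3]{x} + x^{a}\right)}{2 \log{\left(x \right)}} \, dx$.

Since $\dfrac{\partial}{\partial a}\,x^{a} = x^{a} \ln x$, the $\ln x$ in the denominator cancels and
$$\frac{dI}{da} = \int_{0}^{1} \frac{3}{2} x^{a} \, dx = \frac{3}{2} \left[\frac{x^{a+1}}{a+1}\right]_0^1 = \frac{3}{2 \left(a + 1\right)}.$$

Integrating with respect to $a$ gives $I(a) = \log{\left(\frac{3 \sqrt{3} \left(a + 1\right)^{\frac{3}{2}}}{8} \right)} + C$.

At $a = \frac{1}{3}$ the integrand is identically $0$, so $I(\frac{1}{3}) = 0$. The closed form gives $0$, hence $C = 0$.

Setting $a = \frac{4}{5}$:
$$I = \log{\left(\frac{81 \sqrt{15}}{200} \right)}.$$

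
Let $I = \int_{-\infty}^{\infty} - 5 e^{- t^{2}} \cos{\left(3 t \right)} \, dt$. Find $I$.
$- \frac{5 \sqrt{\pi}}{e^{\frac{9}{4}}}$

Define $I(b) = \int_{-\infty}^{\infty} - 5 e^{- t^{2}} \cos{\left(b t \right)} \, dt$.

Differentiating under the integral sign,
$$I'(b) = \int_{-\infty}^{\infty} 5 t e^{- t^{2}} \sin{\left(b t \right)} \, dt.$$

Integrate $\int_{-\infty}^{\infty} t \sin(b t)\, e^{- t^{2}}\, dt$ by parts with $u = \sin(b t)$ and $dv = t\, e^{- t^{2}}\, dt$, giving $v = - \frac{e^{- t^{2}}}{2}$. The boundary term vanishes and
$$\int_{-\infty}^{\infty} t \sin(b t)\, e^{- t^{2}}\, dt = \frac{b}{2} \int_{-\infty}^{\infty} \cos(b t)\, e^{- t^{2}}\, dt,$$
so $I'(b) = - \frac{b}{2}\, I(b)$.

This is a separable first-order ODE; solving with the initial condition $I(0) = \int_{-\infty}^{\infty} - 5 e^{- t^{2}}\,dt = - 5 \sqrt{\pi}$ gives
$$I(b) = - 5 \sqrt{\pi} e^{- \frac{b^{2}}{4}}.$$

Setting $b = 3$:
$$I = - \frac{5 \sqrt{\pi}}{e^{\frac{9}{4}}}.$$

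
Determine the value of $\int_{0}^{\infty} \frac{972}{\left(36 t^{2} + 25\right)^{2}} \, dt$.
$\frac{81 \pi}{250}$

Recall the elementary integral
$$J(a) = \int_{0}^{\infty} \frac{3}{4 \left(a^{2} + t^{2}\right)} \, dt = \frac{3 \pi}{8 a}.$$

Differentiating under the integral sign with respect to $a$,
$$\frac{dJ}{da} = \int_{0}^{\infty} - \frac{3 a}{2 \left(a^{2} + t^{2}\right)^{2}} \, dt = - \frac{3 \pi}{8 a^{2}},$$
so $\int_{0}^{\infty} \frac{3}{4 \left(a^{2} + t^{2}\right)^{2}} \, dt = \frac{3 \pi}{16 a^{3}}$.

Setting $a = \frac{5}{6}$:
$$I = \frac{81 \pi}{250}.$$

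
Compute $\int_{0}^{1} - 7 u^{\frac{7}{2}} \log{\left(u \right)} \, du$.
$\frac{28}{81}$

Consider the simpler parametrised integral
$$J(a) = \int_{0}^{1} - 7 u^{a} \, du = - \frac{7}{a + 1}.$$

Differentiating under the integral sign brings down a factor of $\ln u$:
$$\frac{dJ}{da} = \int_{0}^{1} - 7 u^{a} \log{\left(u \right)} \, du = \frac{7}{\left(a + 1\right)^{2}}.$$

The integral on the left is $I$, so $I = \frac{7}{\left(a + 1\right)^{2}}$.

Setting $a = \frac{7}{2}$:
$$I = \frac{28}{81}.$$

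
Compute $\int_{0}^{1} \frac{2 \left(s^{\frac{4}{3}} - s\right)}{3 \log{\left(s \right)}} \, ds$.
$\log{\left(\frac{\sqrt[3]{6} \cdot 7^{\frac{2}{3}}}{6} \right)}$

Replace the exponent $\frac{4}{3}$ by a parameter $a$: let $I(a) = \int_{0}^{1} \frac{2 \left(- s + s^{a}\right)}{3 \log{\left(s \right)}} \, ds$.

Since $\dfrac{\partial}{\partial a}\,s^{a} = s^{a} \ln s$, the $\ln s$ in the denominator cancels and
$$\frac{dI}{da} = \int_{0}^{1} \frac{2}{3} s^{a} \, ds = \frac{2}{3} \left[\frac{s^{a+1}}{a+1}\right]_0^1 = \frac{2}{3 \left(a + 1\right)}.$$

Integrating with respect to $a$ gives $I(a) = \frac{2 \log{\left(a + 1 \right)}}{3} - \frac{2 \log{\left(2 \right)}}{3} + C$.

At $a = 1$ the integrand is identically $0$, so $I(1) = 0$. The closed form gives $0$, hence $C = 0$.

Setting $a = \frac{4}{3}$:
$$I = \log{\left(\frac{\sqrt[3]{6} \cdot 7^{\frac{2}{3}}}{6} \right)}.$$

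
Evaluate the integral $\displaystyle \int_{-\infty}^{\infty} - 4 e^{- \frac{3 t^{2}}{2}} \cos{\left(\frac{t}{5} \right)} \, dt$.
$- \frac{4 \sqrt{6} \sqrt{\pi}}{3 e^{\frac{1}{150}}}$

Treat the cosine frequency as a parameter and define $I(b) = \int_{-\infty}^{\infty} - 4 e^{- \frac{3 t^{2}}{2}} \cos{\left(b t \right)} \, dt$.

Differentiating under the integral sign,
$$I'(b) = \int_{-\infty}^{\infty} 4 t e^{- \frac{3 t^{2}}{2}} \sin{\left(b t \right)} \, dt.$$

Integrate $\int_{-\infty}^{\infty} t \sin(b t)\, e^{- \frac{3 t^{2}}{2}}\, dt$ by parts with $u = \sin(b t)$ and $dv = t\, e^{- \frac{3 t^{2}}{2}}\, dt$, giving $v = - \frac{e^{- \frac{3 t^{2}}{2}}}{3}$. The boundary term vanishes and
$$\int_{-\infty}^{\infty} t \sin(b t)\, e^{- \frac{3 t^{2}}{2}}\, dt = \frac{b}{3} \int_{-\infty}^{\infty} \cos(b t)\, e^{- \frac{3 t^{2}}{2}}\, dt,$$
so $I'(b) = - \frac{b}{3}\, I(b)$.

This is a separable first-order ODE; solving with the initial condition $I(0) = \int_{-\infty}^{\infty} - 4 e^{- \frac{3 t^{2}}{2}}\,dt = - \frac{4 \sqrt{6} \sqrt{\pi}}{3}$ gives
$$I(b) = - \frac{4 \sqrt{6} \sqrt{\pi} e^{- \frac{b^{2}}{6}}}{3}.$$

Setting $b = \frac{1}{5}$:
$$I = - \frac{4 \sqrt{6} \sqrt{\pi}}{3 e^{\frac{1}{150}}}.$$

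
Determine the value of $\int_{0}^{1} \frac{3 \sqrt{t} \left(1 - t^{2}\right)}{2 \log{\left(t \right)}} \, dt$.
$\log{\left(\frac{3 \sqrt{21}}{49} \right)}$

Introduce a parameter $a$ in the exponent: let $I(a) = \int_{0}^{1} \frac{3 \left(- t^{\frac{5}{2}} + t^{a}\right)}{2 \log{\left(t \right)}} \, dt$.

Since $\dfrac{\partial}{\partial a}\,t^{a} = t^{a} \ln t$, the $\ln t$ in the denominator cancels and
$$\frac{dI}{da} = \int_{0}^{1} \frac{3}{2} t^{a} \, dt = \frac{3}{2} \left[\frac{t^{a+1}}{a+1}\right]_0^1 = \frac{3}{2 \left(a + 1\right)}.$$

Integrating with respect to $a$ gives $I(a) = \log{\left(\frac{2 \sqrt{14} \left(a + 1\right)^{\frac{3}{2}}}{49} \right)} + C$.

At $a = \frac{5}{2}$ the integrand is identically $0$, so $I(\frac{5}{2}) = 0$. The closed form gives $0$, hence $C = 0$.

Setting $a = \frac{1}{2}$:
$$I = \log{\left(\frac{3 \sqrt{21}}{49} \right)}.$$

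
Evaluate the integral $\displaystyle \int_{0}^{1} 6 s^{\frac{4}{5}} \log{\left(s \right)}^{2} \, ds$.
$\frac{500}{243}$

Start from the elementary integral
$$J(a) = \int_{0}^{1} 6 s^{a} \, ds = \frac{6}{a + 1}.$$

Differentiating under the integral sign brings down a factor of $\ln s$:
$$\frac{dJ}{da} = \int_{0}^{1} 6 s^{a} \log{\left(s \right)} \, ds = - \frac{6}{\left(a + 1\right)^{2}}.$$

Repeating twice in total — each differentiation brings down another $\ln s$ — gives
$$\frac{d^{2}J}{da^{2}} = \int_{0}^{1} 6 s^{a} \log{\left(s \right)}^{2} \, ds = \frac{12}{\left(a + 1\right)^{3}},$$
and the integrand here is exactly the target integrand, so $I = \frac{12}{\left(a + 1\right)^{3}}$.

Setting $a = \frac{4}{5}$:
$$I = \frac{500}{243}.$$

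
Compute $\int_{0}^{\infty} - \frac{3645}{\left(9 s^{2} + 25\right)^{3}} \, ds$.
$- \frac{729 \pi}{10000}$

Begin with the known result
$$J(a) = \int_{0}^{\infty} - \frac{5}{a^{2} + s^{2}} \, ds = - \frac{5 \pi}{2 a}.$$

Differentiating under the integral sign with respect to $a$,
$$\frac{dJ}{da} = \int_{0}^{\infty} \frac{10 a}{\left(a^{2} + s^{2}\right)^{2}} \, ds = \frac{5 \pi}{2 a^{2}},$$
so $\int_{0}^{\infty} - \frac{5}{\left(a^{2} + s^{2}\right)^{2}} \, ds = - \frac{5 \pi}{4 a^{3}}$.

Repeating — each differentiation of $1/(s^2+a^2)^j$ produces $-2ja/(s^2+a^2)^{j+1}$ — and dividing through by $-2ja$ at each step yields, after $2$ differentiations in total,
$$\int_{0}^{\infty} - \frac{5}{\left(a^{2} + s^{2}\right)^{3}} \, ds = - \frac{15 \pi}{16 a^{5}}.$$

Setting $a = \frac{5}{3}$:
$$I = - \frac{729 \pi}{10000}.$$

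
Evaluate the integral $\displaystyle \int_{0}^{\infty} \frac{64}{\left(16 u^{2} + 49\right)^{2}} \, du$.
$\frac{4 \pi}{343}$

Begin with the known result
$$J(a) = \int_{0}^{\infty} \frac{1}{4 \left(a^{2} + u^{2}\right)} \, du = \frac{\pi}{8 a}.$$

Differentiating under the integral sign with respect to $a$,
$$\frac{dJ}{da} = \int_{0}^{\infty} - \frac{a}{2 \left(a^{2} + u^{2}\right)^{2}} \, du = - \frac{\pi}{8 a^{2}},$$
so $\int_{0}^{\infty} \frac{1}{4 \left(a^{2} + u^{2}\right)^{2}} \, du = \frac{\pi}{16 a^{3}}$.

Setting $a = \frac{7}{4}$:
$$I = \frac{4 \pi}{343}.$$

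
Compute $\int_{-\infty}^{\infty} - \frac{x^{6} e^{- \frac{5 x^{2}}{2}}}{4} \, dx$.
$- \frac{3 \sqrt{10} \sqrt{\pi}}{500}$

Consider the simpler parametrised integral
$$J(a) = \int_{-\infty}^{\infty} - \frac{e^{- a x^{2}}}{4} \, dx = - \frac{\sqrt{\pi}}{4 \sqrt{a}}.$$

Differentiating under the integral sign brings down a factor of $(-x^2)$:
$$\frac{dJ}{da} = \int_{-\infty}^{\infty} \frac{x^{2} e^{- a x^{2}}}{4} \, dx = \frac{\sqrt{\pi}}{8 a^{\frac{3}{2}}}.$$

Repeating $3$ times in total — each differentiation brings down another $(-x^2)$ — gives
$$\frac{d^{3}J}{da^{3}} = \int_{-\infty}^{\infty} \frac{x^{6} e^{- a x^{2}}}{4} \, dx = \frac{15 \sqrt{\pi}}{32 a^{\frac{7}{2}}},$$
and the integrand here is $(-1)^{3}$ times the target integrand, so $I = (-1)^{3}\,\frac{d^{3}J}{da^{3}} = - \frac{15 \sqrt{\pi}}{32 a^{\frac{7}{2}}}$.

Setting $a = \frac{5}{2}$:
$$I = - \frac{3 \sqrt{10} \sqrt{\pi}}{500}.$$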